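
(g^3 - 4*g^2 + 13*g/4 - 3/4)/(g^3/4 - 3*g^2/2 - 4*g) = (-4*g^3 + 16*g^2 - 13*g + 3)/(g*(-g^2 + 6*g + 16))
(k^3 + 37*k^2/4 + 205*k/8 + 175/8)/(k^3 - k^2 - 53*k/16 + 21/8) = 2*(2*k^2 + 15*k + 25)/(4*k^2 - 11*k + 6)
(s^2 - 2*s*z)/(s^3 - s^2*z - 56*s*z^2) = (-s + 2*z)/(-s^2 + s*z + 56*z^2)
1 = 1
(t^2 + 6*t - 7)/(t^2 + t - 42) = (t - 1)/(t - 6)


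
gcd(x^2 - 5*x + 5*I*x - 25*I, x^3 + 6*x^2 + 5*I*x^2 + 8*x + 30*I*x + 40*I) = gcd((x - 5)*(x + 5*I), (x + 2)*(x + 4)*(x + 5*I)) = x + 5*I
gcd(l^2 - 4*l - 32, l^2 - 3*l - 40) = l - 8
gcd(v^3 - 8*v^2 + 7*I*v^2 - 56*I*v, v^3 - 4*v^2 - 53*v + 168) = v - 8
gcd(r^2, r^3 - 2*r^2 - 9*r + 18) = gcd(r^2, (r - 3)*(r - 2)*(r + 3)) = 1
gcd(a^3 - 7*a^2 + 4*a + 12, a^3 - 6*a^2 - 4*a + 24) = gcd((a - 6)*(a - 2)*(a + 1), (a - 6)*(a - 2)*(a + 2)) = a^2 - 8*a + 12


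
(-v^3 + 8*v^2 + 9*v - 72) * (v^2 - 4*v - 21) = -v^5 + 12*v^4 - 2*v^3 - 276*v^2 + 99*v + 1512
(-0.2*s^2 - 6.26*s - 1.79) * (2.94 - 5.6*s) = 1.12*s^3 + 34.468*s^2 - 8.3804*s - 5.2626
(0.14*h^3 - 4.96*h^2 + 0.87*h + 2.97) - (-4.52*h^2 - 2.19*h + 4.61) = 0.14*h^3 - 0.44*h^2 + 3.06*h - 1.64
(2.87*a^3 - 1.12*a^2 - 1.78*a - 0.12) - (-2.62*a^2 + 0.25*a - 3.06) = 2.87*a^3 + 1.5*a^2 - 2.03*a + 2.94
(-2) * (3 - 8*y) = 16*y - 6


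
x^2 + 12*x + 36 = (x + 6)^2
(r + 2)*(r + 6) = r^2 + 8*r + 12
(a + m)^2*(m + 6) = a^2*m + 6*a^2 + 2*a*m^2 + 12*a*m + m^3 + 6*m^2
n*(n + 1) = n^2 + n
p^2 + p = p*(p + 1)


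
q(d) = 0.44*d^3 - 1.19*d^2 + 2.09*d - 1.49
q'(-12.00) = 220.73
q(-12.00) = -958.25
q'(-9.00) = 130.43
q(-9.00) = -437.45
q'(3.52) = 10.07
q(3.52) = 10.31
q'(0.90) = 1.02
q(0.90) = -0.25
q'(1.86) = 2.23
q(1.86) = 1.11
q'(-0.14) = 2.45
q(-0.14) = -1.81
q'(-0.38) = 3.19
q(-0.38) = -2.48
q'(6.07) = 36.28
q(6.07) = 65.76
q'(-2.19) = 13.63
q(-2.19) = -16.40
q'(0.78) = 1.04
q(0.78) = -0.37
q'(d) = 1.32*d^2 - 2.38*d + 2.09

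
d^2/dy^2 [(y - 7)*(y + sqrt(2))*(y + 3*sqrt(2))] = 6*y - 14 + 8*sqrt(2)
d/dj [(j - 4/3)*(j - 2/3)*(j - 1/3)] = 3*j^2 - 14*j/3 + 14/9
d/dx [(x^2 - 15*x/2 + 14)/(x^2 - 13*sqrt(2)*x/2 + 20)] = ((4*x - 15)*(2*x^2 - 13*sqrt(2)*x + 40) - (4*x - 13*sqrt(2))*(2*x^2 - 15*x + 28))/(2*x^2 - 13*sqrt(2)*x + 40)^2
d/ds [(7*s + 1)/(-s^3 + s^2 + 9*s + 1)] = (-7*s^3 + 7*s^2 + 63*s - (7*s + 1)*(-3*s^2 + 2*s + 9) + 7)/(-s^3 + s^2 + 9*s + 1)^2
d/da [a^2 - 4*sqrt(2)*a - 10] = 2*a - 4*sqrt(2)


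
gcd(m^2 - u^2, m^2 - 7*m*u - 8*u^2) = m + u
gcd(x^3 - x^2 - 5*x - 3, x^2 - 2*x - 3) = x^2 - 2*x - 3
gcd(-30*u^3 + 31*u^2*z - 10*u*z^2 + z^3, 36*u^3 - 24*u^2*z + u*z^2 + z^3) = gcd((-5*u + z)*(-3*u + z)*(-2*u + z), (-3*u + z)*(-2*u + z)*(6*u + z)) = 6*u^2 - 5*u*z + z^2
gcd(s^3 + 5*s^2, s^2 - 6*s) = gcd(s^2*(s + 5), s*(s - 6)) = s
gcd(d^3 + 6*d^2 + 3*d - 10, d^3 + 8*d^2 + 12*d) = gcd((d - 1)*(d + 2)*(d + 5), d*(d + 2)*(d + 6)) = d + 2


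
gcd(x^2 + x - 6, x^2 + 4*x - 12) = x - 2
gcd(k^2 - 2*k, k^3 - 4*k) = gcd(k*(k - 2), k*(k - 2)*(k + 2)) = k^2 - 2*k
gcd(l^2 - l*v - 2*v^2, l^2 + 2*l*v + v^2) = l + v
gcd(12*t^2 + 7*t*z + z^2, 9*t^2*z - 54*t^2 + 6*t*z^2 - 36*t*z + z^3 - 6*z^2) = 3*t + z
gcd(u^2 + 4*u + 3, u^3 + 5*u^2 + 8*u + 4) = u + 1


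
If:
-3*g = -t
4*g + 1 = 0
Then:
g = -1/4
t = -3/4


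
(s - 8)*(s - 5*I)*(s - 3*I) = s^3 - 8*s^2 - 8*I*s^2 - 15*s + 64*I*s + 120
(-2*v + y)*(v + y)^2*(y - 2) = -2*v^3*y + 4*v^3 - 3*v^2*y^2 + 6*v^2*y + y^4 - 2*y^3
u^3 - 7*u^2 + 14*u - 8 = (u - 4)*(u - 2)*(u - 1)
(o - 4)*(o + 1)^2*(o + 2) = o^4 - 11*o^2 - 18*o - 8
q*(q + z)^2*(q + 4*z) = q^4 + 6*q^3*z + 9*q^2*z^2 + 4*q*z^3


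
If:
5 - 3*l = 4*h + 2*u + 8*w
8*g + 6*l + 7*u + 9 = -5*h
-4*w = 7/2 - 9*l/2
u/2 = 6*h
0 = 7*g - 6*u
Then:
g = -360/367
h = -35/367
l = 1346/1101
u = -420/367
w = 1469/2936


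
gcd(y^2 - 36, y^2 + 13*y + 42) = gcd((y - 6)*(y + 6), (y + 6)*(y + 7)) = y + 6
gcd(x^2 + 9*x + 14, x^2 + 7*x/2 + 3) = x + 2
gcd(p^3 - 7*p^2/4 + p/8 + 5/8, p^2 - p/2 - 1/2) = p^2 - p/2 - 1/2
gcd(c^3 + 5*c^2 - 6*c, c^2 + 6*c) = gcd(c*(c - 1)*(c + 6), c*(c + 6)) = c^2 + 6*c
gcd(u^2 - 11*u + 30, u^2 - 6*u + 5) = u - 5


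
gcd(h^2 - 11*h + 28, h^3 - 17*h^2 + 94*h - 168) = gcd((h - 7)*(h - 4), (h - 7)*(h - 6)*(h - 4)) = h^2 - 11*h + 28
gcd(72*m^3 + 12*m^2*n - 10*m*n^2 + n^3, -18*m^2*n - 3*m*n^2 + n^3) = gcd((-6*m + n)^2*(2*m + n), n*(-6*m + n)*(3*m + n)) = 6*m - n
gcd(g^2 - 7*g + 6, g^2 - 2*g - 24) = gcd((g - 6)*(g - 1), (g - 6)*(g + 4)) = g - 6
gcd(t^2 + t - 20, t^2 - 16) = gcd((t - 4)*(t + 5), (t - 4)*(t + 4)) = t - 4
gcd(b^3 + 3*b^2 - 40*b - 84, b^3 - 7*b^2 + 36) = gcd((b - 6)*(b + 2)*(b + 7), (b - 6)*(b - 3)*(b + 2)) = b^2 - 4*b - 12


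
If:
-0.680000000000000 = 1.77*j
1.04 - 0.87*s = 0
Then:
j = -0.38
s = 1.20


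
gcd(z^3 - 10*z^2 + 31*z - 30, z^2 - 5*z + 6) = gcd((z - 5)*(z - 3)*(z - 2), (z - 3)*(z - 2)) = z^2 - 5*z + 6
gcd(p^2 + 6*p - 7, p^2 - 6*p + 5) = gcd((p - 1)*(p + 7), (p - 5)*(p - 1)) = p - 1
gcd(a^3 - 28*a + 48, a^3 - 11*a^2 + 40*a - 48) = a - 4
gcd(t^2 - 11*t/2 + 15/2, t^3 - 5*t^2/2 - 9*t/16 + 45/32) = t - 5/2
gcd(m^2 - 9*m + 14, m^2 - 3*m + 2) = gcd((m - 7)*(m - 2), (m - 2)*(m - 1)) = m - 2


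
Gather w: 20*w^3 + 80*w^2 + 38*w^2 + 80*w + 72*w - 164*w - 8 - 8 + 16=20*w^3 + 118*w^2 - 12*w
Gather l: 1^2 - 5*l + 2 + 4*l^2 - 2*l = 4*l^2 - 7*l + 3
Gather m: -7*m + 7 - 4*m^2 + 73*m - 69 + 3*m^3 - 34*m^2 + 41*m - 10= 3*m^3 - 38*m^2 + 107*m - 72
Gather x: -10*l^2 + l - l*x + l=-10*l^2 - l*x + 2*l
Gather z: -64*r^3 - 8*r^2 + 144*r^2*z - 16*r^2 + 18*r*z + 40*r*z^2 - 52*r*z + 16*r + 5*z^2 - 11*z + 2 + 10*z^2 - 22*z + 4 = -64*r^3 - 24*r^2 + 16*r + z^2*(40*r + 15) + z*(144*r^2 - 34*r - 33) + 6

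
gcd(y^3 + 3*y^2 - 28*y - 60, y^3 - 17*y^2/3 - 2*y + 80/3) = y^2 - 3*y - 10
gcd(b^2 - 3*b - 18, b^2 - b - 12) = b + 3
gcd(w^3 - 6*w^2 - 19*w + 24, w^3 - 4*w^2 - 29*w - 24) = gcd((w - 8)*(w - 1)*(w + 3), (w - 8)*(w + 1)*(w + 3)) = w^2 - 5*w - 24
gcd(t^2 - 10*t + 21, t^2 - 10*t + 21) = t^2 - 10*t + 21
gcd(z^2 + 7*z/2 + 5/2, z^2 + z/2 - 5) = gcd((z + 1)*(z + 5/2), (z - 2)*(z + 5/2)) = z + 5/2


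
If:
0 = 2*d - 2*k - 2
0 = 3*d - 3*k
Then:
No Solution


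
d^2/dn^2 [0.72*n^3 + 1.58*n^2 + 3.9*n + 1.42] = 4.32*n + 3.16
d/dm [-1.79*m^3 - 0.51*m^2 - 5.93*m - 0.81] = -5.37*m^2 - 1.02*m - 5.93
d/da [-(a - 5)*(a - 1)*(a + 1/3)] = -3*a^2 + 34*a/3 - 3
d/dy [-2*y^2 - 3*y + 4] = -4*y - 3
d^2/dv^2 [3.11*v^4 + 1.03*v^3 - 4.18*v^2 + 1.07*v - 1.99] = 37.32*v^2 + 6.18*v - 8.36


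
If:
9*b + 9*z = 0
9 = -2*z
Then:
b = 9/2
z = -9/2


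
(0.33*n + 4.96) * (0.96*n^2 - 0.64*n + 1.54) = 0.3168*n^3 + 4.5504*n^2 - 2.6662*n + 7.6384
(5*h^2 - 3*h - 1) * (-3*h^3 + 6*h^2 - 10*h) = -15*h^5 + 39*h^4 - 65*h^3 + 24*h^2 + 10*h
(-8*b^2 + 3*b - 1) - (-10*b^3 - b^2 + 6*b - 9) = 10*b^3 - 7*b^2 - 3*b + 8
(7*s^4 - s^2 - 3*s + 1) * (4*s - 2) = 28*s^5 - 14*s^4 - 4*s^3 - 10*s^2 + 10*s - 2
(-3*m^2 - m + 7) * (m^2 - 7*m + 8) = -3*m^4 + 20*m^3 - 10*m^2 - 57*m + 56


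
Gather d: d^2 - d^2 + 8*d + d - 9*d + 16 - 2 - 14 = 0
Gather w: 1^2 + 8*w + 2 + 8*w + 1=16*w + 4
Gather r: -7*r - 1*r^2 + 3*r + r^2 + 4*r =0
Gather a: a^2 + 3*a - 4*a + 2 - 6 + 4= a^2 - a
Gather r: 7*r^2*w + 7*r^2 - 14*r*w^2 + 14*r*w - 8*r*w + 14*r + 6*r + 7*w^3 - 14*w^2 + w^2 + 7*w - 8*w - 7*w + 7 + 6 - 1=r^2*(7*w + 7) + r*(-14*w^2 + 6*w + 20) + 7*w^3 - 13*w^2 - 8*w + 12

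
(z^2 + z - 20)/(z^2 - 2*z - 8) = (z + 5)/(z + 2)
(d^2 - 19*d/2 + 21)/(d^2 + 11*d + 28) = (d^2 - 19*d/2 + 21)/(d^2 + 11*d + 28)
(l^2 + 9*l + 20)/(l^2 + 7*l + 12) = (l + 5)/(l + 3)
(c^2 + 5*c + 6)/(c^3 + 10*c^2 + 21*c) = (c + 2)/(c*(c + 7))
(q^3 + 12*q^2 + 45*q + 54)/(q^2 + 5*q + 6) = (q^2 + 9*q + 18)/(q + 2)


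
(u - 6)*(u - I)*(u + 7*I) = u^3 - 6*u^2 + 6*I*u^2 + 7*u - 36*I*u - 42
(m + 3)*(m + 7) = m^2 + 10*m + 21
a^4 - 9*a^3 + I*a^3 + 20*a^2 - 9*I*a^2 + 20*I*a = a*(a - 5)*(a - 4)*(a + I)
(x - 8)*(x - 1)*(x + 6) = x^3 - 3*x^2 - 46*x + 48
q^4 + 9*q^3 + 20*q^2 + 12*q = q*(q + 1)*(q + 2)*(q + 6)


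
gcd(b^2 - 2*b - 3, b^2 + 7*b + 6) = b + 1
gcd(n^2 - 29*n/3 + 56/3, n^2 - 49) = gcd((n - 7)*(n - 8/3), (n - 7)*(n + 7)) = n - 7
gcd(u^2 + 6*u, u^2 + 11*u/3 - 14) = u + 6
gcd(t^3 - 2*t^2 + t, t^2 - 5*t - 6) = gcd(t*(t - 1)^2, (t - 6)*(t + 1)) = 1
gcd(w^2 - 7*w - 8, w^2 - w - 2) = w + 1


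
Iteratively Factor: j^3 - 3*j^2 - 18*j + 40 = (j + 4)*(j^2 - 7*j + 10) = (j - 2)*(j + 4)*(j - 5)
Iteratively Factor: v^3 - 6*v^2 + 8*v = (v - 4)*(v^2 - 2*v) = (v - 4)*(v - 2)*(v)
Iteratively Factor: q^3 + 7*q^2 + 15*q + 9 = (q + 3)*(q^2 + 4*q + 3) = (q + 3)^2*(q + 1)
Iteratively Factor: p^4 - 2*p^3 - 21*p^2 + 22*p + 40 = (p + 4)*(p^3 - 6*p^2 + 3*p + 10) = (p - 2)*(p + 4)*(p^2 - 4*p - 5) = (p - 5)*(p - 2)*(p + 4)*(p + 1)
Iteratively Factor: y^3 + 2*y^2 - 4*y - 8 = (y - 2)*(y^2 + 4*y + 4) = (y - 2)*(y + 2)*(y + 2)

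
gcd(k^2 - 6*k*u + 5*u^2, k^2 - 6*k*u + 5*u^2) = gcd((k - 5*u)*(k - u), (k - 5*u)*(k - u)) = k^2 - 6*k*u + 5*u^2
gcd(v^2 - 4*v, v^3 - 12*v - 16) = v - 4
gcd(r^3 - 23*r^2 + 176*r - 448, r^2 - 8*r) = r - 8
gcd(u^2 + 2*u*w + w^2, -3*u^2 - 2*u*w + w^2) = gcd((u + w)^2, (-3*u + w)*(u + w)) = u + w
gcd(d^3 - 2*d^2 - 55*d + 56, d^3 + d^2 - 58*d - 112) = d^2 - d - 56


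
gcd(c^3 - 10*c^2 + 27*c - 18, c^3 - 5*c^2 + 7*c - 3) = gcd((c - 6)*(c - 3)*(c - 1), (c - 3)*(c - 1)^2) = c^2 - 4*c + 3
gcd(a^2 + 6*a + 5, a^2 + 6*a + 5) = a^2 + 6*a + 5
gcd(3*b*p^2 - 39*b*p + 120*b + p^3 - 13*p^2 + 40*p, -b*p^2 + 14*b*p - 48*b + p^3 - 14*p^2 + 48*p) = p - 8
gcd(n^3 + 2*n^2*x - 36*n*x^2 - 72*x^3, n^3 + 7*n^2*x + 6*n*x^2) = n + 6*x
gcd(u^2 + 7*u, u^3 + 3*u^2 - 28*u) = u^2 + 7*u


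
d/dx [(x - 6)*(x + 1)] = 2*x - 5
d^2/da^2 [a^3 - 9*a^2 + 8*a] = 6*a - 18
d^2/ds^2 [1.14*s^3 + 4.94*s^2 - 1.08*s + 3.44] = 6.84*s + 9.88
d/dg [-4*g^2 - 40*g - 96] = -8*g - 40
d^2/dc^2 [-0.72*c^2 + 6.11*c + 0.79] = -1.44000000000000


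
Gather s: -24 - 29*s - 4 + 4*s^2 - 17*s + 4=4*s^2 - 46*s - 24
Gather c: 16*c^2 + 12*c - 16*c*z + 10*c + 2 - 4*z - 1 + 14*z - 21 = 16*c^2 + c*(22 - 16*z) + 10*z - 20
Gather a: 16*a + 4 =16*a + 4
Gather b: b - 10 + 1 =b - 9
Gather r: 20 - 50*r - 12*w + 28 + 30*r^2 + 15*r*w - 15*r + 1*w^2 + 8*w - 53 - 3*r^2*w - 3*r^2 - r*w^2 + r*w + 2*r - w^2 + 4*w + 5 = r^2*(27 - 3*w) + r*(-w^2 + 16*w - 63)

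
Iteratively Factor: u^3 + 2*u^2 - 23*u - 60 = (u + 3)*(u^2 - u - 20) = (u + 3)*(u + 4)*(u - 5)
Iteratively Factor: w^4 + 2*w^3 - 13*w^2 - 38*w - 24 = (w + 2)*(w^3 - 13*w - 12) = (w + 2)*(w + 3)*(w^2 - 3*w - 4) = (w - 4)*(w + 2)*(w + 3)*(w + 1)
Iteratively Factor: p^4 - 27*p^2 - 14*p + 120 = (p + 4)*(p^3 - 4*p^2 - 11*p + 30) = (p + 3)*(p + 4)*(p^2 - 7*p + 10) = (p - 5)*(p + 3)*(p + 4)*(p - 2)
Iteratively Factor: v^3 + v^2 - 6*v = (v)*(v^2 + v - 6) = v*(v + 3)*(v - 2)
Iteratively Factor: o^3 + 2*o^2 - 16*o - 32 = (o + 2)*(o^2 - 16) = (o - 4)*(o + 2)*(o + 4)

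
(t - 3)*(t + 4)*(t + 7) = t^3 + 8*t^2 - 5*t - 84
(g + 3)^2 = g^2 + 6*g + 9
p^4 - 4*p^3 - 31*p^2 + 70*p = p*(p - 7)*(p - 2)*(p + 5)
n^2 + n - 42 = (n - 6)*(n + 7)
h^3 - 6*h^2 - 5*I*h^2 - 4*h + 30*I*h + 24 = (h - 6)*(h - 4*I)*(h - I)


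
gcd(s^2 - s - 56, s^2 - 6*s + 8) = 1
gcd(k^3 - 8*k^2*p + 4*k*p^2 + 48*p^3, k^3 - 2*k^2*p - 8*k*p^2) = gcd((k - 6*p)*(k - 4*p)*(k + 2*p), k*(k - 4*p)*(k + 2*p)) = -k^2 + 2*k*p + 8*p^2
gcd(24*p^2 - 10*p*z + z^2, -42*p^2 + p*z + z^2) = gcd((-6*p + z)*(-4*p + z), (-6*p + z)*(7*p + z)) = -6*p + z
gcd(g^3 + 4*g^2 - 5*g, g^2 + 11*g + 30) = g + 5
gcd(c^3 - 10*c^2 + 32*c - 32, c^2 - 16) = c - 4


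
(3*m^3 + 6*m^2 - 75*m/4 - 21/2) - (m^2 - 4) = 3*m^3 + 5*m^2 - 75*m/4 - 13/2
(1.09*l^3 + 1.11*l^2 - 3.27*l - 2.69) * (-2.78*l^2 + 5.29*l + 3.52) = -3.0302*l^5 + 2.6803*l^4 + 18.7993*l^3 - 5.9129*l^2 - 25.7405*l - 9.4688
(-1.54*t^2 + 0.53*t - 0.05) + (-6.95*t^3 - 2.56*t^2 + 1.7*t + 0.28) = -6.95*t^3 - 4.1*t^2 + 2.23*t + 0.23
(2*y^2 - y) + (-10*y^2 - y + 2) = -8*y^2 - 2*y + 2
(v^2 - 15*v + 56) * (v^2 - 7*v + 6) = v^4 - 22*v^3 + 167*v^2 - 482*v + 336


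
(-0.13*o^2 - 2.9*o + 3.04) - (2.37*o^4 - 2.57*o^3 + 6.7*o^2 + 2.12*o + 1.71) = -2.37*o^4 + 2.57*o^3 - 6.83*o^2 - 5.02*o + 1.33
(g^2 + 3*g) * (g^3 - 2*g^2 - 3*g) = g^5 + g^4 - 9*g^3 - 9*g^2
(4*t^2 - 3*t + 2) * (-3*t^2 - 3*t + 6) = -12*t^4 - 3*t^3 + 27*t^2 - 24*t + 12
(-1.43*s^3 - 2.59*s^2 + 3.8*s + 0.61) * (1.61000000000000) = -2.3023*s^3 - 4.1699*s^2 + 6.118*s + 0.9821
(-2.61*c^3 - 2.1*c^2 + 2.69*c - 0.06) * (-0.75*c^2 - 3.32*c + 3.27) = 1.9575*c^5 + 10.2402*c^4 - 3.5802*c^3 - 15.7528*c^2 + 8.9955*c - 0.1962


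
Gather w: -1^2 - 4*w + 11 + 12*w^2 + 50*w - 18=12*w^2 + 46*w - 8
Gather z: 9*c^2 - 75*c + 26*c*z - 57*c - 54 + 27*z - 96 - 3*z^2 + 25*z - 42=9*c^2 - 132*c - 3*z^2 + z*(26*c + 52) - 192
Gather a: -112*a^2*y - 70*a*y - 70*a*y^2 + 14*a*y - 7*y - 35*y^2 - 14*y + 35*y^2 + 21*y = -112*a^2*y + a*(-70*y^2 - 56*y)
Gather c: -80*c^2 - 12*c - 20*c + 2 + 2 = -80*c^2 - 32*c + 4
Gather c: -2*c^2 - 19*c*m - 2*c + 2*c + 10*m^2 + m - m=-2*c^2 - 19*c*m + 10*m^2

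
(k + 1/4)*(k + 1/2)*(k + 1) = k^3 + 7*k^2/4 + 7*k/8 + 1/8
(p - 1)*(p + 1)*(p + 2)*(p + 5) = p^4 + 7*p^3 + 9*p^2 - 7*p - 10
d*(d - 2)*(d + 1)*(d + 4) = d^4 + 3*d^3 - 6*d^2 - 8*d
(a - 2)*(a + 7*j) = a^2 + 7*a*j - 2*a - 14*j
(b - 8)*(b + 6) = b^2 - 2*b - 48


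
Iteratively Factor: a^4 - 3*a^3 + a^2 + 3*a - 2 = (a - 1)*(a^3 - 2*a^2 - a + 2) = (a - 1)*(a + 1)*(a^2 - 3*a + 2) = (a - 1)^2*(a + 1)*(a - 2)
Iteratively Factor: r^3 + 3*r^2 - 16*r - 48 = (r + 3)*(r^2 - 16) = (r + 3)*(r + 4)*(r - 4)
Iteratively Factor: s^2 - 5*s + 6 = (s - 3)*(s - 2)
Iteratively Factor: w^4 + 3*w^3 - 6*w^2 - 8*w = (w + 1)*(w^3 + 2*w^2 - 8*w) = (w - 2)*(w + 1)*(w^2 + 4*w) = w*(w - 2)*(w + 1)*(w + 4)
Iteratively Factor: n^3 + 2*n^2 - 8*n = (n)*(n^2 + 2*n - 8) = n*(n + 4)*(n - 2)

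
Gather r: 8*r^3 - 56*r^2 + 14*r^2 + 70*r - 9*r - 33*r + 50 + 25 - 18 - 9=8*r^3 - 42*r^2 + 28*r + 48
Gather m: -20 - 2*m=-2*m - 20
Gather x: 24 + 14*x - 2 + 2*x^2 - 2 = 2*x^2 + 14*x + 20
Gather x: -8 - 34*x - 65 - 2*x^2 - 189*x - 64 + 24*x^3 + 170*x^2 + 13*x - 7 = 24*x^3 + 168*x^2 - 210*x - 144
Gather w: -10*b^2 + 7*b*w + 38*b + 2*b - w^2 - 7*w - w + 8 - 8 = -10*b^2 + 40*b - w^2 + w*(7*b - 8)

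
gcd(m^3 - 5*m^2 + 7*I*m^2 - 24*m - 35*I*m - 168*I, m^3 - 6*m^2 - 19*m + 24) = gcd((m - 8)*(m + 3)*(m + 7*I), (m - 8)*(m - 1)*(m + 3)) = m^2 - 5*m - 24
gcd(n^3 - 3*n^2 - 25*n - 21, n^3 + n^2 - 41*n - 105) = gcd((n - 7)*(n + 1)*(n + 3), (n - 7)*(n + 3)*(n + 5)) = n^2 - 4*n - 21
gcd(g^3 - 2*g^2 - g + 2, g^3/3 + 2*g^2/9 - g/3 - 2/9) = g^2 - 1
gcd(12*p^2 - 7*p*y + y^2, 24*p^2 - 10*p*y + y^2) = -4*p + y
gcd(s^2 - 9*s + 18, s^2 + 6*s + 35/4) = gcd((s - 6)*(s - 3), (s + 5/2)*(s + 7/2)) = 1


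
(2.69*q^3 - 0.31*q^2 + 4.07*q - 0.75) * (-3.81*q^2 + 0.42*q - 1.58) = -10.2489*q^5 + 2.3109*q^4 - 19.8871*q^3 + 5.0567*q^2 - 6.7456*q + 1.185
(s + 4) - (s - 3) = 7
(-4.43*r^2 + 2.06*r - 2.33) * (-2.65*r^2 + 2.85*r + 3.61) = 11.7395*r^4 - 18.0845*r^3 - 3.9468*r^2 + 0.7961*r - 8.4113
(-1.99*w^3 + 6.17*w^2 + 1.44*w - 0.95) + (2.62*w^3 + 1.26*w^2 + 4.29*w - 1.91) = 0.63*w^3 + 7.43*w^2 + 5.73*w - 2.86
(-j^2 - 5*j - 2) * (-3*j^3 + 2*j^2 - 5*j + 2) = 3*j^5 + 13*j^4 + j^3 + 19*j^2 - 4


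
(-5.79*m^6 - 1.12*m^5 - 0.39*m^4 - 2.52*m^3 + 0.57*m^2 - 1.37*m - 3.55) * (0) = 0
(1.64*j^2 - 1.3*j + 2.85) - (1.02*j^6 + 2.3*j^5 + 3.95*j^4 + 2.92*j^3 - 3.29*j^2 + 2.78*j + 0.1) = -1.02*j^6 - 2.3*j^5 - 3.95*j^4 - 2.92*j^3 + 4.93*j^2 - 4.08*j + 2.75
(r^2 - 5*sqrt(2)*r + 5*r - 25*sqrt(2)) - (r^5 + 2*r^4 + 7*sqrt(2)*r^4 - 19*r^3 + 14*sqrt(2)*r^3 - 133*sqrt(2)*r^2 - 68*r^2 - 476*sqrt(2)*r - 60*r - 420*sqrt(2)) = -r^5 - 7*sqrt(2)*r^4 - 2*r^4 - 14*sqrt(2)*r^3 + 19*r^3 + 69*r^2 + 133*sqrt(2)*r^2 + 65*r + 471*sqrt(2)*r + 395*sqrt(2)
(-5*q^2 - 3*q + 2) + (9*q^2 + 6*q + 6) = 4*q^2 + 3*q + 8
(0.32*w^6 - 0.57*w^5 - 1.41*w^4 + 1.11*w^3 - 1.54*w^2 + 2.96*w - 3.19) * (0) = 0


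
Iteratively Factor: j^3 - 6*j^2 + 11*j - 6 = (j - 1)*(j^2 - 5*j + 6) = (j - 3)*(j - 1)*(j - 2)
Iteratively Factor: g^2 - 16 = (g - 4)*(g + 4)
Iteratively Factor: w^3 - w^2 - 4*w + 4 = (w + 2)*(w^2 - 3*w + 2) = (w - 2)*(w + 2)*(w - 1)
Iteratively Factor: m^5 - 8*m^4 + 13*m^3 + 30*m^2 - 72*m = (m + 2)*(m^4 - 10*m^3 + 33*m^2 - 36*m) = m*(m + 2)*(m^3 - 10*m^2 + 33*m - 36) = m*(m - 3)*(m + 2)*(m^2 - 7*m + 12) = m*(m - 4)*(m - 3)*(m + 2)*(m - 3)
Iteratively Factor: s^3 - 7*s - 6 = (s - 3)*(s^2 + 3*s + 2) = (s - 3)*(s + 2)*(s + 1)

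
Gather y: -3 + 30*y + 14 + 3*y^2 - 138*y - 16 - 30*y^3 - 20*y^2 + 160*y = -30*y^3 - 17*y^2 + 52*y - 5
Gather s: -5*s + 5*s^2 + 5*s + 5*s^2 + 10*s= 10*s^2 + 10*s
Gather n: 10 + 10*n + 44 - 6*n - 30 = 4*n + 24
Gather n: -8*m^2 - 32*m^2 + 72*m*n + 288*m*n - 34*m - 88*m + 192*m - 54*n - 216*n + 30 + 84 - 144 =-40*m^2 + 70*m + n*(360*m - 270) - 30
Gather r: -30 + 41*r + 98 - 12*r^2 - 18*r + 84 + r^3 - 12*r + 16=r^3 - 12*r^2 + 11*r + 168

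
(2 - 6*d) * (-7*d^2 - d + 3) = 42*d^3 - 8*d^2 - 20*d + 6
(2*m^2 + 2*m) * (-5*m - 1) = -10*m^3 - 12*m^2 - 2*m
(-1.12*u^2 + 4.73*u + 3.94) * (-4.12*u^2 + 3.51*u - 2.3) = 4.6144*u^4 - 23.4188*u^3 + 2.9455*u^2 + 2.9504*u - 9.062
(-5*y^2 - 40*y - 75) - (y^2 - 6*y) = -6*y^2 - 34*y - 75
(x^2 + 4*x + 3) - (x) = x^2 + 3*x + 3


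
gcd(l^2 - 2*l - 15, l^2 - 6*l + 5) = l - 5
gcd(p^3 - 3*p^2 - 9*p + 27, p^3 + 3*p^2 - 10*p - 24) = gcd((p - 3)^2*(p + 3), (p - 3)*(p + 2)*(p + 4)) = p - 3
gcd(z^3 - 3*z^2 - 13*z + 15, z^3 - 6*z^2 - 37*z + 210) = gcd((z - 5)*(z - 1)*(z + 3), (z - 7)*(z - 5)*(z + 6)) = z - 5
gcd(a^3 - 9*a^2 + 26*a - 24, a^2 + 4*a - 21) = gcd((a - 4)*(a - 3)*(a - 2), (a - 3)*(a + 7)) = a - 3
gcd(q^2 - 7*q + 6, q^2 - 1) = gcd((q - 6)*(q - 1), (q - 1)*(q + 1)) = q - 1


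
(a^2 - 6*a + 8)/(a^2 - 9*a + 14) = (a - 4)/(a - 7)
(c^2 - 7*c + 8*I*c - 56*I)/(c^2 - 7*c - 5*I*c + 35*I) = (c + 8*I)/(c - 5*I)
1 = 1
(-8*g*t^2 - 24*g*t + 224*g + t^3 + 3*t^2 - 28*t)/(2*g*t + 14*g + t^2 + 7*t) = (-8*g*t + 32*g + t^2 - 4*t)/(2*g + t)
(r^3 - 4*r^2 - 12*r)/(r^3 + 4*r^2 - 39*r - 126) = r*(r + 2)/(r^2 + 10*r + 21)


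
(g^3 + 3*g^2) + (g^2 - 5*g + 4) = g^3 + 4*g^2 - 5*g + 4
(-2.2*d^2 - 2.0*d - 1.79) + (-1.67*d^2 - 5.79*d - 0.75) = -3.87*d^2 - 7.79*d - 2.54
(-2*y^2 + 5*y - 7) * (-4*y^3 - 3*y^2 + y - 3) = 8*y^5 - 14*y^4 + 11*y^3 + 32*y^2 - 22*y + 21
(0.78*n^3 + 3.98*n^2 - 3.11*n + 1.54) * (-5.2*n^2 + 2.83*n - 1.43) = -4.056*n^5 - 18.4886*n^4 + 26.32*n^3 - 22.5007*n^2 + 8.8055*n - 2.2022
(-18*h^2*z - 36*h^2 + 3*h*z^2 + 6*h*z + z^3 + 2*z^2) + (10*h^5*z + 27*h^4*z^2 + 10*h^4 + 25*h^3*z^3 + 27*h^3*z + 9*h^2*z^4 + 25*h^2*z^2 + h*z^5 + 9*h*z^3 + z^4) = 10*h^5*z + 27*h^4*z^2 + 10*h^4 + 25*h^3*z^3 + 27*h^3*z + 9*h^2*z^4 + 25*h^2*z^2 - 18*h^2*z - 36*h^2 + h*z^5 + 9*h*z^3 + 3*h*z^2 + 6*h*z + z^4 + z^3 + 2*z^2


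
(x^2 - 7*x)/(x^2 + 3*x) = (x - 7)/(x + 3)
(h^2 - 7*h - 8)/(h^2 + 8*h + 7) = (h - 8)/(h + 7)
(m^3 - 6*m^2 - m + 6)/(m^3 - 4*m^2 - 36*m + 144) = (m^2 - 1)/(m^2 + 2*m - 24)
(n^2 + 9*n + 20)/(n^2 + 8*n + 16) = (n + 5)/(n + 4)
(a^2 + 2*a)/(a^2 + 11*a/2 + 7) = 2*a/(2*a + 7)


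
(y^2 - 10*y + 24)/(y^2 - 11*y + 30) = (y - 4)/(y - 5)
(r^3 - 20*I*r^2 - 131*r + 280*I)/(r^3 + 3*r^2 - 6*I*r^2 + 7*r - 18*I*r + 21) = (r^2 - 13*I*r - 40)/(r^2 + r*(3 + I) + 3*I)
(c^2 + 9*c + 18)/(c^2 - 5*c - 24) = (c + 6)/(c - 8)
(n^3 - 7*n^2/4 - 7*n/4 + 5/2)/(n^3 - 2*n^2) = (4*n^2 + n - 5)/(4*n^2)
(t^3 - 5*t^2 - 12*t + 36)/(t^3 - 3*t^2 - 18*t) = (t - 2)/t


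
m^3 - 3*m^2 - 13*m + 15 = (m - 5)*(m - 1)*(m + 3)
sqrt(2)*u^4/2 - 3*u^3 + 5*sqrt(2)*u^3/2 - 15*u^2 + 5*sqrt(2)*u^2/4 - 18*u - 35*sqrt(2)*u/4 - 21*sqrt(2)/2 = (u + 3)*(u - 7*sqrt(2)/2)*(u + sqrt(2)/2)*(sqrt(2)*u/2 + sqrt(2))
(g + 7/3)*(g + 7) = g^2 + 28*g/3 + 49/3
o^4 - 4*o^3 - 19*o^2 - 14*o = o*(o - 7)*(o + 1)*(o + 2)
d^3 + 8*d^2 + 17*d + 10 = (d + 1)*(d + 2)*(d + 5)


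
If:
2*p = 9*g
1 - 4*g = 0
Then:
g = 1/4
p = 9/8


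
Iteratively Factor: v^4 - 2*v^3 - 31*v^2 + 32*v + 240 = (v + 4)*(v^3 - 6*v^2 - 7*v + 60) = (v - 4)*(v + 4)*(v^2 - 2*v - 15) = (v - 4)*(v + 3)*(v + 4)*(v - 5)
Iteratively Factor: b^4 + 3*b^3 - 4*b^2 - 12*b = (b + 2)*(b^3 + b^2 - 6*b) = (b - 2)*(b + 2)*(b^2 + 3*b) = b*(b - 2)*(b + 2)*(b + 3)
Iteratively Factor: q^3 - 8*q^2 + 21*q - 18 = (q - 3)*(q^2 - 5*q + 6) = (q - 3)^2*(q - 2)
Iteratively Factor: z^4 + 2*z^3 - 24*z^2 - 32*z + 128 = (z - 4)*(z^3 + 6*z^2 - 32) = (z - 4)*(z + 4)*(z^2 + 2*z - 8) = (z - 4)*(z + 4)^2*(z - 2)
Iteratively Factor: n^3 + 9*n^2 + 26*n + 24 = (n + 3)*(n^2 + 6*n + 8) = (n + 3)*(n + 4)*(n + 2)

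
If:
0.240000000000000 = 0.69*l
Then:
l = 0.35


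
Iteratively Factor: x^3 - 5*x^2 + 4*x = (x - 4)*(x^2 - x) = (x - 4)*(x - 1)*(x)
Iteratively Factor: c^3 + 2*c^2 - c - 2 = (c - 1)*(c^2 + 3*c + 2) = (c - 1)*(c + 2)*(c + 1)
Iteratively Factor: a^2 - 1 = (a - 1)*(a + 1)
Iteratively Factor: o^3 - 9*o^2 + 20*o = (o - 4)*(o^2 - 5*o) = o*(o - 4)*(o - 5)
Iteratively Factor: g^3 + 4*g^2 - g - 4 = (g + 4)*(g^2 - 1) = (g + 1)*(g + 4)*(g - 1)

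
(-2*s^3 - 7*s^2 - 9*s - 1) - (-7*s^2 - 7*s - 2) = -2*s^3 - 2*s + 1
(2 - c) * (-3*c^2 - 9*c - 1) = 3*c^3 + 3*c^2 - 17*c - 2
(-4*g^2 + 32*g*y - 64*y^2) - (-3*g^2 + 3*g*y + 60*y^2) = -g^2 + 29*g*y - 124*y^2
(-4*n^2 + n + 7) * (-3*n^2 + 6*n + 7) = 12*n^4 - 27*n^3 - 43*n^2 + 49*n + 49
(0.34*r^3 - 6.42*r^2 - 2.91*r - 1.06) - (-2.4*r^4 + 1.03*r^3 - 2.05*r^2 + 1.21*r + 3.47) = 2.4*r^4 - 0.69*r^3 - 4.37*r^2 - 4.12*r - 4.53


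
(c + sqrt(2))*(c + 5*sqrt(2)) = c^2 + 6*sqrt(2)*c + 10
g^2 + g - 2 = (g - 1)*(g + 2)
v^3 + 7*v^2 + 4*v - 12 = (v - 1)*(v + 2)*(v + 6)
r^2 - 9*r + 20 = (r - 5)*(r - 4)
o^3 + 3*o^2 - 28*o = o*(o - 4)*(o + 7)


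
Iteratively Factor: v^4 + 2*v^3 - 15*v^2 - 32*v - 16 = (v + 1)*(v^3 + v^2 - 16*v - 16) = (v + 1)*(v + 4)*(v^2 - 3*v - 4) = (v - 4)*(v + 1)*(v + 4)*(v + 1)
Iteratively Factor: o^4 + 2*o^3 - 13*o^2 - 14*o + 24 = (o - 3)*(o^3 + 5*o^2 + 2*o - 8) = (o - 3)*(o + 2)*(o^2 + 3*o - 4) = (o - 3)*(o - 1)*(o + 2)*(o + 4)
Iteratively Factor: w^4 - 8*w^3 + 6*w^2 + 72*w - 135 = (w - 3)*(w^3 - 5*w^2 - 9*w + 45) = (w - 5)*(w - 3)*(w^2 - 9) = (w - 5)*(w - 3)^2*(w + 3)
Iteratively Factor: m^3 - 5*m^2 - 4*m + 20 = (m - 5)*(m^2 - 4) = (m - 5)*(m - 2)*(m + 2)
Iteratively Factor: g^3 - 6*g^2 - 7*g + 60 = (g + 3)*(g^2 - 9*g + 20) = (g - 4)*(g + 3)*(g - 5)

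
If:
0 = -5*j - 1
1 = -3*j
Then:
No Solution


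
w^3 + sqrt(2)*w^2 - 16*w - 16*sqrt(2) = (w - 4)*(w + 4)*(w + sqrt(2))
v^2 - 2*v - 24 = (v - 6)*(v + 4)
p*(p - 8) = p^2 - 8*p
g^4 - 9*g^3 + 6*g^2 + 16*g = g*(g - 8)*(g - 2)*(g + 1)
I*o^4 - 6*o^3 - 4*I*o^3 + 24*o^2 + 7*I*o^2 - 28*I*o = o*(o - 4)*(o + 7*I)*(I*o + 1)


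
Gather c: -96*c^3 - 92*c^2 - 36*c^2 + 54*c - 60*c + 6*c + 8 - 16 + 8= -96*c^3 - 128*c^2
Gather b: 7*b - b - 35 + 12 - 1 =6*b - 24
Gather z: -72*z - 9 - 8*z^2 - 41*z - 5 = -8*z^2 - 113*z - 14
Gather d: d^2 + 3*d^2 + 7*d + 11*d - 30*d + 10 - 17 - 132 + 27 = 4*d^2 - 12*d - 112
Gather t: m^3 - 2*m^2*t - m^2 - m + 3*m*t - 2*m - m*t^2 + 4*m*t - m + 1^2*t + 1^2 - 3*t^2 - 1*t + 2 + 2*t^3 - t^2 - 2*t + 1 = m^3 - m^2 - 4*m + 2*t^3 + t^2*(-m - 4) + t*(-2*m^2 + 7*m - 2) + 4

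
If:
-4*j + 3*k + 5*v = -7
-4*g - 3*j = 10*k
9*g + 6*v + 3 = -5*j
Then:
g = -544*v/381 - 497/381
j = 174*v/127 + 222/127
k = 61*v/381 - 1/381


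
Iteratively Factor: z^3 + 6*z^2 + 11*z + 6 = (z + 2)*(z^2 + 4*z + 3) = (z + 1)*(z + 2)*(z + 3)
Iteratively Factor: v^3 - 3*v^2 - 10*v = (v + 2)*(v^2 - 5*v) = v*(v + 2)*(v - 5)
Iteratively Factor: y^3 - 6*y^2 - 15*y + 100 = (y - 5)*(y^2 - y - 20) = (y - 5)^2*(y + 4)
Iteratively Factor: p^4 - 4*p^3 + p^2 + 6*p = (p - 3)*(p^3 - p^2 - 2*p) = (p - 3)*(p + 1)*(p^2 - 2*p) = p*(p - 3)*(p + 1)*(p - 2)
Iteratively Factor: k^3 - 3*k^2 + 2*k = (k - 2)*(k^2 - k) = (k - 2)*(k - 1)*(k)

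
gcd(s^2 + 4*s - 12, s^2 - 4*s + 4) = s - 2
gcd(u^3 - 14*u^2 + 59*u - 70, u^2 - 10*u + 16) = u - 2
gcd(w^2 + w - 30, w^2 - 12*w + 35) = w - 5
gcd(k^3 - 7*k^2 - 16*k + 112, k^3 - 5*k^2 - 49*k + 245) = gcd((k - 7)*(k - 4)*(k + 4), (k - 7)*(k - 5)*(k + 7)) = k - 7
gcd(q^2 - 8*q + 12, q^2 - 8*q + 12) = q^2 - 8*q + 12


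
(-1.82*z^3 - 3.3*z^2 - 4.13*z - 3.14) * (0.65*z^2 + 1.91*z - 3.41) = -1.183*z^5 - 5.6212*z^4 - 2.7813*z^3 + 1.3237*z^2 + 8.0859*z + 10.7074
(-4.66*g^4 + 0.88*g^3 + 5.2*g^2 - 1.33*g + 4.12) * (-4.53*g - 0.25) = 21.1098*g^5 - 2.8214*g^4 - 23.776*g^3 + 4.7249*g^2 - 18.3311*g - 1.03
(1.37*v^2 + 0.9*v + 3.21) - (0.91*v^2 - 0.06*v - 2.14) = 0.46*v^2 + 0.96*v + 5.35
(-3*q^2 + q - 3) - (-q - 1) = -3*q^2 + 2*q - 2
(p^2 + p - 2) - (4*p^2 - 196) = -3*p^2 + p + 194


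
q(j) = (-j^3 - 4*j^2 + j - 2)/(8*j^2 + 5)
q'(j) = -16*j*(-j^3 - 4*j^2 + j - 2)/(8*j^2 + 5)^2 + (-3*j^2 - 8*j + 1)/(8*j^2 + 5) = (-8*j^4 - 23*j^2 - 8*j + 5)/(64*j^4 + 80*j^2 + 25)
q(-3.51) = -0.11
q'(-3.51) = -0.14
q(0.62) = -0.39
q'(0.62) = -0.15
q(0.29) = -0.37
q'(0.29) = 0.02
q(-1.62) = -0.38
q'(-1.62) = -0.14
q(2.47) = -0.72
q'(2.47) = -0.16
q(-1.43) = -0.41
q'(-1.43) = -0.14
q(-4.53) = 0.03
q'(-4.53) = -0.13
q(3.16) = -0.83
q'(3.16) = -0.15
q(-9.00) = 0.60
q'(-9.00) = -0.13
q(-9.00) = 0.60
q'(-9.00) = -0.13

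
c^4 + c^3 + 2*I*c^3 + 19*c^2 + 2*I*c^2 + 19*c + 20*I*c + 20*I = (c + 1)*(c - 4*I)*(c + I)*(c + 5*I)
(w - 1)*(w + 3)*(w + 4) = w^3 + 6*w^2 + 5*w - 12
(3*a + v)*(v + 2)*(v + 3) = 3*a*v^2 + 15*a*v + 18*a + v^3 + 5*v^2 + 6*v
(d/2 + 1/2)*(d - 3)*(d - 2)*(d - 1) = d^4/2 - 5*d^3/2 + 5*d^2/2 + 5*d/2 - 3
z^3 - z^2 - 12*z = z*(z - 4)*(z + 3)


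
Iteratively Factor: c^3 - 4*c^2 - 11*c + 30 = (c - 5)*(c^2 + c - 6) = (c - 5)*(c + 3)*(c - 2)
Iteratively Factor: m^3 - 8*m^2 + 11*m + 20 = (m - 5)*(m^2 - 3*m - 4) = (m - 5)*(m + 1)*(m - 4)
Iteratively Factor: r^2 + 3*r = (r)*(r + 3)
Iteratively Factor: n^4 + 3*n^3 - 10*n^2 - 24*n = (n + 4)*(n^3 - n^2 - 6*n) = (n - 3)*(n + 4)*(n^2 + 2*n) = n*(n - 3)*(n + 4)*(n + 2)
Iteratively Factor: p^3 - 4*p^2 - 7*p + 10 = (p - 5)*(p^2 + p - 2) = (p - 5)*(p - 1)*(p + 2)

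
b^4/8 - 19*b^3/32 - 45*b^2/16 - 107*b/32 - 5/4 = (b/4 + 1/4)*(b/2 + 1/2)*(b - 8)*(b + 5/4)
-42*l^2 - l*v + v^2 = (-7*l + v)*(6*l + v)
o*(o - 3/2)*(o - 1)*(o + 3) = o^4 + o^3/2 - 6*o^2 + 9*o/2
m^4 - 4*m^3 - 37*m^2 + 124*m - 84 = (m - 7)*(m - 2)*(m - 1)*(m + 6)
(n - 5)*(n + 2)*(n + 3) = n^3 - 19*n - 30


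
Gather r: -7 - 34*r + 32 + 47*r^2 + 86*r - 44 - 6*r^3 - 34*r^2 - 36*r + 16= -6*r^3 + 13*r^2 + 16*r - 3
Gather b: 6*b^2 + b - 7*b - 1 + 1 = 6*b^2 - 6*b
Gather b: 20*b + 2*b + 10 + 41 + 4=22*b + 55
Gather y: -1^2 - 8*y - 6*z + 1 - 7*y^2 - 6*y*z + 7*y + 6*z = -7*y^2 + y*(-6*z - 1)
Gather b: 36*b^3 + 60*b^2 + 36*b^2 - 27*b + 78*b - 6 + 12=36*b^3 + 96*b^2 + 51*b + 6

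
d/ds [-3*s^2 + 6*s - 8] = 6 - 6*s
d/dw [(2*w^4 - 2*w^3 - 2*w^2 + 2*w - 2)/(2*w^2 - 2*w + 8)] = (2*w^5 - 4*w^4 + 18*w^3 - 12*w^2 - 6*w + 3)/(w^4 - 2*w^3 + 9*w^2 - 8*w + 16)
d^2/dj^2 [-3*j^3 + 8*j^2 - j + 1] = 16 - 18*j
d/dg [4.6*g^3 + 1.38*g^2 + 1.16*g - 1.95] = 13.8*g^2 + 2.76*g + 1.16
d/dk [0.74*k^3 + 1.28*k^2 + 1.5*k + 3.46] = 2.22*k^2 + 2.56*k + 1.5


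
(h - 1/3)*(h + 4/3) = h^2 + h - 4/9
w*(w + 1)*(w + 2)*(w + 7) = w^4 + 10*w^3 + 23*w^2 + 14*w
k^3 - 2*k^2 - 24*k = k*(k - 6)*(k + 4)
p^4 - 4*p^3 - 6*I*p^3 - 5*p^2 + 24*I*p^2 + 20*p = p*(p - 4)*(p - 5*I)*(p - I)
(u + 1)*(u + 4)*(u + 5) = u^3 + 10*u^2 + 29*u + 20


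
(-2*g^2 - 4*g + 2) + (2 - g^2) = -3*g^2 - 4*g + 4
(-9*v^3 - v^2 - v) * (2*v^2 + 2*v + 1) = -18*v^5 - 20*v^4 - 13*v^3 - 3*v^2 - v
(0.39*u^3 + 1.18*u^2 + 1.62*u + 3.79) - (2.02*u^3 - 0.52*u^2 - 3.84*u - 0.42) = -1.63*u^3 + 1.7*u^2 + 5.46*u + 4.21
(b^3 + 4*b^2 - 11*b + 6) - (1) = b^3 + 4*b^2 - 11*b + 5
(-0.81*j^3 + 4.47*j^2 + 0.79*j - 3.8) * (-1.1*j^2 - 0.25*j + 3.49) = 0.891*j^5 - 4.7145*j^4 - 4.8134*j^3 + 19.5828*j^2 + 3.7071*j - 13.262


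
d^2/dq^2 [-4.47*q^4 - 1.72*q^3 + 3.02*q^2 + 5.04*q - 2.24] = -53.64*q^2 - 10.32*q + 6.04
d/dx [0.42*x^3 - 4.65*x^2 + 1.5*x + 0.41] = 1.26*x^2 - 9.3*x + 1.5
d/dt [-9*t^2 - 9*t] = -18*t - 9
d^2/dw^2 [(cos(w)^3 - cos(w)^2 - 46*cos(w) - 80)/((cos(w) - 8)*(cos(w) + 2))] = -cos(w)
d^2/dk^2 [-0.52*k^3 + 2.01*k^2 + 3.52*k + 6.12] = 4.02 - 3.12*k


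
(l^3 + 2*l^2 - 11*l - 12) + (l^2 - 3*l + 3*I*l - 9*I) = l^3 + 3*l^2 - 14*l + 3*I*l - 12 - 9*I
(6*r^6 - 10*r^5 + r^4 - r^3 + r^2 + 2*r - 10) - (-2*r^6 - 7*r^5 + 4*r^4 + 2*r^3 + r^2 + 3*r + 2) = 8*r^6 - 3*r^5 - 3*r^4 - 3*r^3 - r - 12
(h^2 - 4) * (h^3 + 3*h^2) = h^5 + 3*h^4 - 4*h^3 - 12*h^2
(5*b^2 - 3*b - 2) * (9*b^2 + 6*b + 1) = 45*b^4 + 3*b^3 - 31*b^2 - 15*b - 2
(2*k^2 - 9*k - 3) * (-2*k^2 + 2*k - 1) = -4*k^4 + 22*k^3 - 14*k^2 + 3*k + 3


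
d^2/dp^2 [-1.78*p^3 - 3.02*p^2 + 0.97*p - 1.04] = -10.68*p - 6.04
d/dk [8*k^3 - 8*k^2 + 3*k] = 24*k^2 - 16*k + 3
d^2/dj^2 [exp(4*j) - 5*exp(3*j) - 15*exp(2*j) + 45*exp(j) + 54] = (16*exp(3*j) - 45*exp(2*j) - 60*exp(j) + 45)*exp(j)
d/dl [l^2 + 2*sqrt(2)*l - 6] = 2*l + 2*sqrt(2)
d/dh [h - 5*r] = 1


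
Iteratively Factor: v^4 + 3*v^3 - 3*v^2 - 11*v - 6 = (v + 1)*(v^3 + 2*v^2 - 5*v - 6) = (v - 2)*(v + 1)*(v^2 + 4*v + 3) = (v - 2)*(v + 1)^2*(v + 3)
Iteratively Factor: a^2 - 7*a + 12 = (a - 3)*(a - 4)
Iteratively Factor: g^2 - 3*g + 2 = (g - 1)*(g - 2)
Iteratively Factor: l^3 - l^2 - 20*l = (l + 4)*(l^2 - 5*l) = (l - 5)*(l + 4)*(l)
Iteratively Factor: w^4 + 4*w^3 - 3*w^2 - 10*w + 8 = (w - 1)*(w^3 + 5*w^2 + 2*w - 8) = (w - 1)*(w + 4)*(w^2 + w - 2) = (w - 1)*(w + 2)*(w + 4)*(w - 1)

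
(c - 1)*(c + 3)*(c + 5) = c^3 + 7*c^2 + 7*c - 15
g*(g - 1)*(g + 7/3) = g^3 + 4*g^2/3 - 7*g/3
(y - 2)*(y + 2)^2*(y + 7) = y^4 + 9*y^3 + 10*y^2 - 36*y - 56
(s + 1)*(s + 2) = s^2 + 3*s + 2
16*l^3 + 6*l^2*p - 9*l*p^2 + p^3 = (-8*l + p)*(-2*l + p)*(l + p)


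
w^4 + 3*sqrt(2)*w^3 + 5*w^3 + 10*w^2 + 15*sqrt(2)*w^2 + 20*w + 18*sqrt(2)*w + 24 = (w + 2)*(w + 3)*(w + sqrt(2))*(w + 2*sqrt(2))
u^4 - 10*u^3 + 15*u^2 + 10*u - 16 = (u - 8)*(u - 2)*(u - 1)*(u + 1)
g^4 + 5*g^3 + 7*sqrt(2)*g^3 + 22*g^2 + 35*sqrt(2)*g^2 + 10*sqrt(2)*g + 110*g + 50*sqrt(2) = (g + 5)*(g + sqrt(2))^2*(g + 5*sqrt(2))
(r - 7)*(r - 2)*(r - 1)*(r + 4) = r^4 - 6*r^3 - 17*r^2 + 78*r - 56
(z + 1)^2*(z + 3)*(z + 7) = z^4 + 12*z^3 + 42*z^2 + 52*z + 21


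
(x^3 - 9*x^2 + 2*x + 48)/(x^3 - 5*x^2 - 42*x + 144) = (x + 2)/(x + 6)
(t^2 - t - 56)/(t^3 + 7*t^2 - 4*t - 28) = (t - 8)/(t^2 - 4)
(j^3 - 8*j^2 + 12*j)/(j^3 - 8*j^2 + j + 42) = j*(j^2 - 8*j + 12)/(j^3 - 8*j^2 + j + 42)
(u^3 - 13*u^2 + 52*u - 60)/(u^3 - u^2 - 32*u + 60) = (u - 6)/(u + 6)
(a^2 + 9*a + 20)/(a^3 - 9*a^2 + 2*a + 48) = (a^2 + 9*a + 20)/(a^3 - 9*a^2 + 2*a + 48)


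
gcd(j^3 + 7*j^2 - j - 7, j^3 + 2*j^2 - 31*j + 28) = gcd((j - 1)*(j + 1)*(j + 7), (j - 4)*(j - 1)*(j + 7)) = j^2 + 6*j - 7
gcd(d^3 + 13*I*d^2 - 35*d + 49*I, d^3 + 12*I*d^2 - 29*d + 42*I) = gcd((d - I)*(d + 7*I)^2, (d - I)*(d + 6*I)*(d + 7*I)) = d^2 + 6*I*d + 7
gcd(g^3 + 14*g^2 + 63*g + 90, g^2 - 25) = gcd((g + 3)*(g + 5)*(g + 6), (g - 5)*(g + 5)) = g + 5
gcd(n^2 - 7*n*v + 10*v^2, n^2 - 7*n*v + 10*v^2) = n^2 - 7*n*v + 10*v^2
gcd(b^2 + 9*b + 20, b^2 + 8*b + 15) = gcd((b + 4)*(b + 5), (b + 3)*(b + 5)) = b + 5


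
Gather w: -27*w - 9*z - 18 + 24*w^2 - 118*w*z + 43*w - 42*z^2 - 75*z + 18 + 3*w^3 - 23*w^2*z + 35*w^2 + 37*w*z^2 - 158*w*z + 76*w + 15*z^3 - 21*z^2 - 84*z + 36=3*w^3 + w^2*(59 - 23*z) + w*(37*z^2 - 276*z + 92) + 15*z^3 - 63*z^2 - 168*z + 36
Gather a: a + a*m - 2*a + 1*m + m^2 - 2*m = a*(m - 1) + m^2 - m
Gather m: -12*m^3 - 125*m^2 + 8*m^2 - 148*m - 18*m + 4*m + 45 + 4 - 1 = -12*m^3 - 117*m^2 - 162*m + 48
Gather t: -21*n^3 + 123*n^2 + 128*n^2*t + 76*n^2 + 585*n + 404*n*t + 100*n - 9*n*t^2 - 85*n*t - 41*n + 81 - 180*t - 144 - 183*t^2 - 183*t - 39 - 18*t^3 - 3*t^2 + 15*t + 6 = -21*n^3 + 199*n^2 + 644*n - 18*t^3 + t^2*(-9*n - 186) + t*(128*n^2 + 319*n - 348) - 96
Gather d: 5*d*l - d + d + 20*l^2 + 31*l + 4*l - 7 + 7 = 5*d*l + 20*l^2 + 35*l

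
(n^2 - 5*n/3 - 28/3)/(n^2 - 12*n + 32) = (n + 7/3)/(n - 8)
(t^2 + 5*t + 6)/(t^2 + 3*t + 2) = (t + 3)/(t + 1)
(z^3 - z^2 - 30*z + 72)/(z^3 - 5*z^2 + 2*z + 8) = (z^2 + 3*z - 18)/(z^2 - z - 2)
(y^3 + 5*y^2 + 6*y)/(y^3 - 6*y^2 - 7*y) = (y^2 + 5*y + 6)/(y^2 - 6*y - 7)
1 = 1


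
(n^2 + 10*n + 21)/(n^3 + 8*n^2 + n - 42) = 1/(n - 2)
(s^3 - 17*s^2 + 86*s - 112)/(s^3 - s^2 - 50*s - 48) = (s^2 - 9*s + 14)/(s^2 + 7*s + 6)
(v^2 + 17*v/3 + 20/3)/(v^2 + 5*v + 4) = (v + 5/3)/(v + 1)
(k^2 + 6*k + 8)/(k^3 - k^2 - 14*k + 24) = (k + 2)/(k^2 - 5*k + 6)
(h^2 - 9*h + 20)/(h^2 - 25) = (h - 4)/(h + 5)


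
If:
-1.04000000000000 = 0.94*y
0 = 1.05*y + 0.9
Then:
No Solution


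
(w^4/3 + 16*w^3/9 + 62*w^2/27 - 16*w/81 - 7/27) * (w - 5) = w^5/3 + w^4/9 - 178*w^3/27 - 946*w^2/81 + 59*w/81 + 35/27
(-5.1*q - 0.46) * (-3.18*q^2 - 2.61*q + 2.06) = 16.218*q^3 + 14.7738*q^2 - 9.3054*q - 0.9476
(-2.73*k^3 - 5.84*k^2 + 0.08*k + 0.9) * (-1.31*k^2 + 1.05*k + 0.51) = 3.5763*k^5 + 4.7839*k^4 - 7.6291*k^3 - 4.0734*k^2 + 0.9858*k + 0.459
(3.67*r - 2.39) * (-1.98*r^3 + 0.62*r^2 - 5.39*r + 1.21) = -7.2666*r^4 + 7.0076*r^3 - 21.2631*r^2 + 17.3228*r - 2.8919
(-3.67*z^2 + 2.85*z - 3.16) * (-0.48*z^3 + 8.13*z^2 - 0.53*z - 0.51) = 1.7616*z^5 - 31.2051*z^4 + 26.6324*z^3 - 25.3296*z^2 + 0.2213*z + 1.6116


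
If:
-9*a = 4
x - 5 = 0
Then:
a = -4/9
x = 5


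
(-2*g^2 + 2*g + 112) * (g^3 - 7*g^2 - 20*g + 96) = -2*g^5 + 16*g^4 + 138*g^3 - 1016*g^2 - 2048*g + 10752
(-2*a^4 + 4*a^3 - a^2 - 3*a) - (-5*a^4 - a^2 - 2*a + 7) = 3*a^4 + 4*a^3 - a - 7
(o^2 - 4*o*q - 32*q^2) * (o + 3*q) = o^3 - o^2*q - 44*o*q^2 - 96*q^3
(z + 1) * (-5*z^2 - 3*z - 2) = -5*z^3 - 8*z^2 - 5*z - 2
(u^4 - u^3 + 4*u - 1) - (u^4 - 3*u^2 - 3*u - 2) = -u^3 + 3*u^2 + 7*u + 1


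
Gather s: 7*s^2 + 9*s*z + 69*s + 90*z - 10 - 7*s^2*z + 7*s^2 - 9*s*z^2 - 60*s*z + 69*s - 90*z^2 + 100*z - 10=s^2*(14 - 7*z) + s*(-9*z^2 - 51*z + 138) - 90*z^2 + 190*z - 20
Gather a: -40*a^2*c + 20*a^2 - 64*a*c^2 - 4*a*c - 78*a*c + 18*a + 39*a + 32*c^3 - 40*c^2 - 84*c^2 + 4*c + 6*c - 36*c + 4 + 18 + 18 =a^2*(20 - 40*c) + a*(-64*c^2 - 82*c + 57) + 32*c^3 - 124*c^2 - 26*c + 40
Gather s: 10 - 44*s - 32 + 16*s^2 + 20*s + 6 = 16*s^2 - 24*s - 16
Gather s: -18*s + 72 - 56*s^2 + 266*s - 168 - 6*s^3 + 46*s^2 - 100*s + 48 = -6*s^3 - 10*s^2 + 148*s - 48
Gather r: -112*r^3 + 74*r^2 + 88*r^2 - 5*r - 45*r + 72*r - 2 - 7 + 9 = -112*r^3 + 162*r^2 + 22*r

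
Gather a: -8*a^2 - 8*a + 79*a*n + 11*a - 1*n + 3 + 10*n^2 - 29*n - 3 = -8*a^2 + a*(79*n + 3) + 10*n^2 - 30*n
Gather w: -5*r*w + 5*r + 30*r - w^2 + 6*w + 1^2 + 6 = 35*r - w^2 + w*(6 - 5*r) + 7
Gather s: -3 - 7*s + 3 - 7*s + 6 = 6 - 14*s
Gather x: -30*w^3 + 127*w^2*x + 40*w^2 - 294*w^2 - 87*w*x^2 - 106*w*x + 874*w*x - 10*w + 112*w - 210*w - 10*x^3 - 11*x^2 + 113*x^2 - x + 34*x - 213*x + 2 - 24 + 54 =-30*w^3 - 254*w^2 - 108*w - 10*x^3 + x^2*(102 - 87*w) + x*(127*w^2 + 768*w - 180) + 32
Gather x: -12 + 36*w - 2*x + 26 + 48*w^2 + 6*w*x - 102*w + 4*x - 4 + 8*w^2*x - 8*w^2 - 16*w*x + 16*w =40*w^2 - 50*w + x*(8*w^2 - 10*w + 2) + 10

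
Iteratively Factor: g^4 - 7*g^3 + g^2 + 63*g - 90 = (g - 5)*(g^3 - 2*g^2 - 9*g + 18) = (g - 5)*(g + 3)*(g^2 - 5*g + 6) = (g - 5)*(g - 2)*(g + 3)*(g - 3)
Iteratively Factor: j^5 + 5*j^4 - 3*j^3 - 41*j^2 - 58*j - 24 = (j - 3)*(j^4 + 8*j^3 + 21*j^2 + 22*j + 8) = (j - 3)*(j + 1)*(j^3 + 7*j^2 + 14*j + 8) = (j - 3)*(j + 1)*(j + 2)*(j^2 + 5*j + 4) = (j - 3)*(j + 1)*(j + 2)*(j + 4)*(j + 1)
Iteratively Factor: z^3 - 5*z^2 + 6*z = (z)*(z^2 - 5*z + 6) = z*(z - 2)*(z - 3)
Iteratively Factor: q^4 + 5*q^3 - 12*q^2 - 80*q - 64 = (q + 4)*(q^3 + q^2 - 16*q - 16) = (q - 4)*(q + 4)*(q^2 + 5*q + 4) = (q - 4)*(q + 1)*(q + 4)*(q + 4)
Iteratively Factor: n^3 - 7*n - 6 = (n - 3)*(n^2 + 3*n + 2) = (n - 3)*(n + 2)*(n + 1)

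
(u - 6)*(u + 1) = u^2 - 5*u - 6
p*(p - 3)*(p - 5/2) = p^3 - 11*p^2/2 + 15*p/2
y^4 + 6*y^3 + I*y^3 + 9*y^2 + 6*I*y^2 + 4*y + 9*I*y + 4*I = (y + 1)^2*(y + 4)*(y + I)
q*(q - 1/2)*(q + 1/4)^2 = q^4 - 3*q^2/16 - q/32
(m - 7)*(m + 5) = m^2 - 2*m - 35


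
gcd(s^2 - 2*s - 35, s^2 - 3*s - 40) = s + 5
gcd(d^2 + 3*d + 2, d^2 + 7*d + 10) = d + 2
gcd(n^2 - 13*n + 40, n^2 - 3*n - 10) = n - 5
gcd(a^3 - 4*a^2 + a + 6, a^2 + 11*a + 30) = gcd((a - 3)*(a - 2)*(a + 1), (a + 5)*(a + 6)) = 1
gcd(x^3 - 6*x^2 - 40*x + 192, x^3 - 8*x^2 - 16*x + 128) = x^2 - 12*x + 32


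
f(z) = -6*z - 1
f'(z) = -6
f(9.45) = -57.70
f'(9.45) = -6.00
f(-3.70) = 21.20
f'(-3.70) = -6.00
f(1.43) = -9.58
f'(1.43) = -6.00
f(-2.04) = 11.24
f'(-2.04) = -6.00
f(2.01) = -13.06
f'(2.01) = -6.00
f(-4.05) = 23.30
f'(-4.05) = -6.00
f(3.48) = -21.88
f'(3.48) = -6.00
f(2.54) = -16.24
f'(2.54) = -6.00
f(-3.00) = 17.00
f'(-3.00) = -6.00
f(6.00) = -37.00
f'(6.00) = -6.00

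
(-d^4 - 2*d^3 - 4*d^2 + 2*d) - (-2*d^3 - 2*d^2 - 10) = -d^4 - 2*d^2 + 2*d + 10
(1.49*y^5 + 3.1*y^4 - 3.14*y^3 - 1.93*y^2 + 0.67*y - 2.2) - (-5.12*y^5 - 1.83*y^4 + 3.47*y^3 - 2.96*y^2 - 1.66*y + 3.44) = 6.61*y^5 + 4.93*y^4 - 6.61*y^3 + 1.03*y^2 + 2.33*y - 5.64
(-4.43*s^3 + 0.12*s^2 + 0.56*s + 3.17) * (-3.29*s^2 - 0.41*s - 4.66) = 14.5747*s^5 + 1.4215*s^4 + 18.7522*s^3 - 11.2181*s^2 - 3.9093*s - 14.7722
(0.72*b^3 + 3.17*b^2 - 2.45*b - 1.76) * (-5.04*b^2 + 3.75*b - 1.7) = -3.6288*b^5 - 13.2768*b^4 + 23.0115*b^3 - 5.7061*b^2 - 2.435*b + 2.992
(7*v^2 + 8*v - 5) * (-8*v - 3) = -56*v^3 - 85*v^2 + 16*v + 15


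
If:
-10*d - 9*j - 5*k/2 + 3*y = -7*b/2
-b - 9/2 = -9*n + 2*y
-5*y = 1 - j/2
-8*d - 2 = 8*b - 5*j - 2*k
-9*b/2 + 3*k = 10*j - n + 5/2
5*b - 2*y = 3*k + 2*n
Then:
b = -70518/55021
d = 65615/220084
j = -16438/55021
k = -120341/55021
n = 33729/110042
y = -12648/55021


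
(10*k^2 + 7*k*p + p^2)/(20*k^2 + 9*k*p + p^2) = (2*k + p)/(4*k + p)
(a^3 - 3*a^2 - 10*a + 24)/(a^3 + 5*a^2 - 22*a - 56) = (a^2 + a - 6)/(a^2 + 9*a + 14)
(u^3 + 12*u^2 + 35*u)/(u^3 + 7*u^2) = (u + 5)/u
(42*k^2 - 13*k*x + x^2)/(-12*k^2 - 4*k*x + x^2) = (-7*k + x)/(2*k + x)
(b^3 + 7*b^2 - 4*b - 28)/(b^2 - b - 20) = (-b^3 - 7*b^2 + 4*b + 28)/(-b^2 + b + 20)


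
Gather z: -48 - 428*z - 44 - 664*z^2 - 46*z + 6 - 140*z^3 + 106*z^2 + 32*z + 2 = -140*z^3 - 558*z^2 - 442*z - 84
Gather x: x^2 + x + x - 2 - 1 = x^2 + 2*x - 3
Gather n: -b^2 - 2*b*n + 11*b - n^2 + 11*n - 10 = -b^2 + 11*b - n^2 + n*(11 - 2*b) - 10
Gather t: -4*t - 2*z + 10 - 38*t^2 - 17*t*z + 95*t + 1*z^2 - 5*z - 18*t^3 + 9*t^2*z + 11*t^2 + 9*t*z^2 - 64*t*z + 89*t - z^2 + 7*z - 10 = -18*t^3 + t^2*(9*z - 27) + t*(9*z^2 - 81*z + 180)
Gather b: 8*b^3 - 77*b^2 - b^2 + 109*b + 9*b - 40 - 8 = 8*b^3 - 78*b^2 + 118*b - 48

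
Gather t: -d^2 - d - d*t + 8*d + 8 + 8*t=-d^2 + 7*d + t*(8 - d) + 8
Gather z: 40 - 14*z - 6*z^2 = -6*z^2 - 14*z + 40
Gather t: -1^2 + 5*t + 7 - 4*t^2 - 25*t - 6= -4*t^2 - 20*t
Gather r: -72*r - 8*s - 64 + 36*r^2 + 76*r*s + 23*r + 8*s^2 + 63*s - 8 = 36*r^2 + r*(76*s - 49) + 8*s^2 + 55*s - 72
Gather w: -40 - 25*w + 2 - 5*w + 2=-30*w - 36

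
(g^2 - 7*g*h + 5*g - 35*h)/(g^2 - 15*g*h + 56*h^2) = (g + 5)/(g - 8*h)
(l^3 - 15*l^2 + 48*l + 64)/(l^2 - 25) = (l^3 - 15*l^2 + 48*l + 64)/(l^2 - 25)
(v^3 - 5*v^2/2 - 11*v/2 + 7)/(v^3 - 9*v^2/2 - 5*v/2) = (-2*v^3 + 5*v^2 + 11*v - 14)/(v*(-2*v^2 + 9*v + 5))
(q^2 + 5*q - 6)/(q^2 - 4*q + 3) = (q + 6)/(q - 3)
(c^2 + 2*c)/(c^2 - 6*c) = (c + 2)/(c - 6)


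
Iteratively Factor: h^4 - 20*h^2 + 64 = (h + 4)*(h^3 - 4*h^2 - 4*h + 16) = (h - 2)*(h + 4)*(h^2 - 2*h - 8) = (h - 2)*(h + 2)*(h + 4)*(h - 4)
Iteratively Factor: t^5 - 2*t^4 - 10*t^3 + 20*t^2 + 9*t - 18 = (t + 3)*(t^4 - 5*t^3 + 5*t^2 + 5*t - 6) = (t - 1)*(t + 3)*(t^3 - 4*t^2 + t + 6) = (t - 3)*(t - 1)*(t + 3)*(t^2 - t - 2) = (t - 3)*(t - 2)*(t - 1)*(t + 3)*(t + 1)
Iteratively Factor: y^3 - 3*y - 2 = (y + 1)*(y^2 - y - 2) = (y + 1)^2*(y - 2)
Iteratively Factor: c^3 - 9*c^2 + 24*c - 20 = (c - 2)*(c^2 - 7*c + 10) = (c - 5)*(c - 2)*(c - 2)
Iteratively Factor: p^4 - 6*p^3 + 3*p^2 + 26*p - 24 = (p - 4)*(p^3 - 2*p^2 - 5*p + 6) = (p - 4)*(p + 2)*(p^2 - 4*p + 3) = (p - 4)*(p - 1)*(p + 2)*(p - 3)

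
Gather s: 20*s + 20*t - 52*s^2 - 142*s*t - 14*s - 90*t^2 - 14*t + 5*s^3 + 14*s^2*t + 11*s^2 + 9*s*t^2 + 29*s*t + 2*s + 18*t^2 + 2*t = 5*s^3 + s^2*(14*t - 41) + s*(9*t^2 - 113*t + 8) - 72*t^2 + 8*t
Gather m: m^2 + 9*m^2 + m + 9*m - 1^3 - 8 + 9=10*m^2 + 10*m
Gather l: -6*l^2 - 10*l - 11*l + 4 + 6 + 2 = -6*l^2 - 21*l + 12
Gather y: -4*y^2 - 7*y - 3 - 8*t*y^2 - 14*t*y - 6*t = -6*t + y^2*(-8*t - 4) + y*(-14*t - 7) - 3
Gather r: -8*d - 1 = -8*d - 1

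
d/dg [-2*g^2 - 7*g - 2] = -4*g - 7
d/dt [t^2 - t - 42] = 2*t - 1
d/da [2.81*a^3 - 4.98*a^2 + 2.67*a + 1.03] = 8.43*a^2 - 9.96*a + 2.67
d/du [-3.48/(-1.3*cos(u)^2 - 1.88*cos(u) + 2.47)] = (9.048*cos(u) + 6.5424)*sin(u)/(1.3*cos(u)^2 + 1.88*cos(u) - 2.47)^2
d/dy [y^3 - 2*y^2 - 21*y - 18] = 3*y^2 - 4*y - 21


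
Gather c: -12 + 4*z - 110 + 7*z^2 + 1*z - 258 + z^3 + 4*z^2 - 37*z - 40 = z^3 + 11*z^2 - 32*z - 420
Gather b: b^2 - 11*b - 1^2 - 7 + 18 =b^2 - 11*b + 10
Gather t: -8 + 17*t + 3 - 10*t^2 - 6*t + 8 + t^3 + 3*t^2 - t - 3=t^3 - 7*t^2 + 10*t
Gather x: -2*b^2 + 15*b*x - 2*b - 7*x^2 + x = -2*b^2 - 2*b - 7*x^2 + x*(15*b + 1)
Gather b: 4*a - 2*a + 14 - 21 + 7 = 2*a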